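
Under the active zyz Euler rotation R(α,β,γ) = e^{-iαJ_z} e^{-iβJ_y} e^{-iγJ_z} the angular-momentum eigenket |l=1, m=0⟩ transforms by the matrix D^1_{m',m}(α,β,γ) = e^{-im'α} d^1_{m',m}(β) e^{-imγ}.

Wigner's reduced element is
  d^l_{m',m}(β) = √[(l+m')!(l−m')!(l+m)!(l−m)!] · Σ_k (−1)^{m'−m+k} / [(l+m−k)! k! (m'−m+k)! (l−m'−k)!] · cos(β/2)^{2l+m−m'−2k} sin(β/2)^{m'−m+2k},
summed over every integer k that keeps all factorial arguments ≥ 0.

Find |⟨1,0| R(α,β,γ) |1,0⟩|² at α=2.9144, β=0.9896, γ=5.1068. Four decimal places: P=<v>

P=0.3014

First d^1_{0,0}(β=0.9896), then the phase factors e^{-i(0)α} and e^{-i(0)γ}:
With c≡cos(β/2)=0.880064 and s≡sin(β/2)=0.474856, N=[1·1·1·1]^{1/2}=1.000000
k∈{0,1} keeps every argument non-negative
  k=0: (−1)^0·1.0000/(1)·0.8801^2·0.4749^0 = +0.774512
  k=1: (−1)^1·1.0000/(1)·0.8801^0·0.4749^2 = -0.225488
d^1_{0,0}(0.9896) = +0.774512 -0.225488 = +0.549024
|D^1_{0,0}|² = |d^1_{0,0}(β)|² = (+0.549024)² = 0.301428 (the z-rotation phases have unit modulus)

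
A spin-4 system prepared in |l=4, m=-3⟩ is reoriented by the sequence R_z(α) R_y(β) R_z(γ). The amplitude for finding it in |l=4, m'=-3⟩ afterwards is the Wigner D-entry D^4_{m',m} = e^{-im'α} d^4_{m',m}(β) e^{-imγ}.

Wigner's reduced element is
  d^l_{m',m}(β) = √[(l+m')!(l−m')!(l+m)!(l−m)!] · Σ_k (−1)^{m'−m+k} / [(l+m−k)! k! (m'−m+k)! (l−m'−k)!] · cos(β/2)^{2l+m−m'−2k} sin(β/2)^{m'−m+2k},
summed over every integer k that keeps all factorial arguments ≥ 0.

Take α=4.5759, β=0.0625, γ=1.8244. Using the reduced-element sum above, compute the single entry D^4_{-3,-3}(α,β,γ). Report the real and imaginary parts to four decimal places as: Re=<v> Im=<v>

Re=0.9289 Im=0.3405

D^4_{-3,-3}(4.5759,0.0625,1.8244) = e^{-i·-3·4.5759}·d^4_{-3,-3}(0.0625)·e^{-i·-3·1.8244}. Compute d first:
With c≡cos(β/2)=0.999512 and s≡sin(β/2)=0.031245, N=[1·5040·1·5040]^{1/2}=5040.000000
Admissible k: 0..1 (factorial args all ≥0)
  k=0: (−1)^0·5040.0000/(5040)·0.9995^8·0.0312^0 = +0.996101
  k=1: (−1)^1·5040.0000/(720)·0.9995^6·0.0312^2 = -0.006814
d^4_{-3,-3}(0.0625) = +0.996101 -0.006814 = +0.989287
Attach z-rotation phases: D = e^{-i(-3)(4.5759)}·(+0.989287)·e^{-i(-3)(1.8244)} = +0.928852+0.340473i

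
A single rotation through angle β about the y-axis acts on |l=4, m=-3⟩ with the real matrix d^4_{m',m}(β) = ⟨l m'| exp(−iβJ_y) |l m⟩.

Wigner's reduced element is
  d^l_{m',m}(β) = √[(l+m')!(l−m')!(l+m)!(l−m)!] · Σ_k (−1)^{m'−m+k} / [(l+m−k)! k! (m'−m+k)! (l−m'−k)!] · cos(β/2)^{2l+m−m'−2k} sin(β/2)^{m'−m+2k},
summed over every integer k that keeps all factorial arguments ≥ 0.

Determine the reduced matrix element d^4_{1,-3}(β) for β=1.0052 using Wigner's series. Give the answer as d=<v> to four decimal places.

d=0.3439

d^4_{1,-3}(β=1.0052) via Wigner's sum:
With c≡cos(β/2)=0.876333 and s≡sin(β/2)=0.481706, N=[120·6·1·5040]^{1/2}=1904.940944
k: max(0,(-3)−(1))=0 … min(4+(-3),4−(1))=1
  k=0: (−1)^4·1904.9409/(144)·0.8763^4·0.4817^4 = +0.420071
  k=1: (−1)^5·1904.9409/(240)·0.8763^2·0.4817^6 = -0.076155
d^4_{1,-3}(1.0052) = +0.420071 -0.076155 = +0.343916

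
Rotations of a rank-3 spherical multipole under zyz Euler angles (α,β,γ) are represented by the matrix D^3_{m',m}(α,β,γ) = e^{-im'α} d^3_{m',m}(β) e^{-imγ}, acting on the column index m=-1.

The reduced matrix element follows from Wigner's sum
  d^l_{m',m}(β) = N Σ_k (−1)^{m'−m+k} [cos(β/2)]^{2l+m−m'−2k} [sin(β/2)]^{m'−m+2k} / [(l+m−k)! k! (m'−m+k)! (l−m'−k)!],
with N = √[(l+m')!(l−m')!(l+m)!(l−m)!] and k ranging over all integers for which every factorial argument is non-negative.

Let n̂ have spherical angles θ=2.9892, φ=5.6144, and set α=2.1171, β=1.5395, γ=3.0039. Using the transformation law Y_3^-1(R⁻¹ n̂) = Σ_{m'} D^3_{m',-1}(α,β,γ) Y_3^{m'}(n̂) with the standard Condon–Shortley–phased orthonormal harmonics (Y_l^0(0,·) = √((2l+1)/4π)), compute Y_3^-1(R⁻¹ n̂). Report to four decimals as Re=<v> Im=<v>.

Need the full column D^3_{m',-1} for m'=−3..3 at α=2.1171, β=1.5395, γ=3.0039.
cos(β/2)=0.718085, sin(β/2)=0.695956
d^3_{-3,-1}: single k=2 term ⇒ +0.498783;  D = -0.497576+0.034676i
d^3_{-2,-1}: k∈[1..2] ⇒ +0.420204 -0.789409 = -0.369205;  D = -0.213282-0.301369i
d^3_{-1,-1}: k∈[0..2] ⇒ +0.137105 -1.030281 +0.725820 = -0.167356;  D = -0.066496+0.153578i
d^3_{0,-1}: k∈[0..2] ⇒ -0.460310 +1.297131 -0.406139 = +0.430682;  D = -0.426606+0.059115i
d^3_{1,-1}: k∈[0..2] ⇒ +0.772711 -0.967760 +0.113629 = -0.081420;  D = -0.051449-0.063105i
d^3_{2,-1}: k∈[0..1] ⇒ -0.789409 +0.370752 = -0.418656;  D = -0.139812+0.394621i
d^3_{3,-1}: single k=0 term ⇒ +0.468515;  D = -0.458628+0.095745i
Y_3^{m'}(θ=2.9892,φ=5.6144) and Σ D·Y over m':
  (-0.4976+0.0347i)·(-0.0006+0.0013i)  (-0.2133-0.3014i)·(-0.0054-0.0226i)  (-0.0665+0.1536i)·(+0.1495+0.1182i)  (-0.4266+0.0591i)·(-0.6952+0.0000i)  (-0.0514-0.0631i)·(-0.1495+0.1182i)  (-0.1398+0.3946i)·(-0.0054+0.0226i)  (-0.4586+0.0957i)·(+0.0006+0.0013i)
Y_3^-1(R⁻¹ n̂) = +0.269625-0.022699i

Re=0.2696 Im=-0.0227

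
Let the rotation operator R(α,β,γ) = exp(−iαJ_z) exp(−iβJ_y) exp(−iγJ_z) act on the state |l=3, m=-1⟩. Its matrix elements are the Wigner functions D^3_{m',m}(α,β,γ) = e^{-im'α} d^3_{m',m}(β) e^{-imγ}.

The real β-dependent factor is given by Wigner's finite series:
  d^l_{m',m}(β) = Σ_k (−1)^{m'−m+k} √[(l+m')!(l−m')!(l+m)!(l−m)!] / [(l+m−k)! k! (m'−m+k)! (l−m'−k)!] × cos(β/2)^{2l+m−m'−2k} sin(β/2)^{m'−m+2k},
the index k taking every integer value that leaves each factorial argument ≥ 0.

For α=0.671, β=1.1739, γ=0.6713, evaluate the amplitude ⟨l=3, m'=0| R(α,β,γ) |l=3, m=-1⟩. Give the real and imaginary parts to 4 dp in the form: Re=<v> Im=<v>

Split into d^3_{0,-1}(β=1.1739) × two z-phases.
Half-angle: c=0.832634, s=0.553824. N=√(6·6·2·24)=41.569219
k∈{0,1,2} keeps every argument non-negative
  k=0: (−1)^1·41.5692/(12)·0.8326^5·0.5538^1 = -0.767772
  k=1: (−1)^2·41.5692/(4)·0.8326^3·0.5538^3 = +1.019036
  k=2: (−1)^3·41.5692/(12)·0.8326^1·0.5538^5 = -0.150281
d^3_{0,-1}(1.1739) = -0.767772 +1.019036 -0.150281 = +0.100982
Attach z-rotation phases: D = e^{-i(0)(0.671)}·(+0.100982)·e^{-i(-1)(0.6713)} = +0.079071+0.062812i

Re=0.0791 Im=0.0628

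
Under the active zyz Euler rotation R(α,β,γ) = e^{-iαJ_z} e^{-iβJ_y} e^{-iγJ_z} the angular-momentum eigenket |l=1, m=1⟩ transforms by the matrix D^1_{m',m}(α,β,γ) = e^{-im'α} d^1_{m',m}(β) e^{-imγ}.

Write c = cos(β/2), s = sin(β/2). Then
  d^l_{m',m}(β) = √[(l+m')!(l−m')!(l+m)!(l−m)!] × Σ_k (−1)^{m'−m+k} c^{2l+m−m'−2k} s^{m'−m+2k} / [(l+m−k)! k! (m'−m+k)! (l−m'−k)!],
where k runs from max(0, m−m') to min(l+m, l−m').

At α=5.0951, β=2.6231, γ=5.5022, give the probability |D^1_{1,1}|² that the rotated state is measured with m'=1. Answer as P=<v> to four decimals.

First d^1_{1,1}(β=2.6231), then the phase factors e^{-i(1)α} and e^{-i(1)γ}:
With c≡cos(β/2)=0.256352 and s≡sin(β/2)=0.966583, N=[2·1·2·1]^{1/2}=2.000000
k: max(0,(1)−(1))=0 … min(1+(1),1−(1))=0
  k=0: (−1)^0·2.0000/(2)·0.2564^2·0.9666^0 = +0.065716
d^1_{1,1}(2.6231) = +0.065716
|D^1_{1,1}|² = |d^1_{1,1}(β)|² = (+0.065716)² = 0.004319 (the z-rotation phases have unit modulus)

P=0.0043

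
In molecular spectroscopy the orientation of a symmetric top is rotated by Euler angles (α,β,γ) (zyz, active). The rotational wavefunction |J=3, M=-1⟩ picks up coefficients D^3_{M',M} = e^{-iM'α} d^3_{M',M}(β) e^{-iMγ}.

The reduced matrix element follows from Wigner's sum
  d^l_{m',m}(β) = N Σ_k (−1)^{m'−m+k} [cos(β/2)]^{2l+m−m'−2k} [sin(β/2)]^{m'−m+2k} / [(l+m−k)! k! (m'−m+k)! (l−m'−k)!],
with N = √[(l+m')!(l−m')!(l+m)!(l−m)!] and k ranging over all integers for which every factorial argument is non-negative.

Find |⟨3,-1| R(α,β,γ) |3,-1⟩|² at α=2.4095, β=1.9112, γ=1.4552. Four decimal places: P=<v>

First d^3_{-1,-1}(β=1.9112), then the phase factors e^{-i(-1)α} and e^{-i(-1)γ}:
With c≡cos(β/2)=0.577119 and s≡sin(β/2)=0.816660, N=[2·24·2·24]^{1/2}=48.000000
k∈{0,1,2} keeps every argument non-negative
  k=0: (−1)^0·48.0000/(48)·0.5771^6·0.8167^0 = +0.036948
  k=1: (−1)^1·48.0000/(6)·0.5771^4·0.8167^2 = -0.591880
  k=2: (−1)^2·48.0000/(8)·0.5771^2·0.8167^4 = +0.888888
d^3_{-1,-1}(1.9112) = +0.036948 -0.591880 +0.888888 = +0.333956
|D^3_{-1,-1}|² = |d^3_{-1,-1}(β)|² = (+0.333956)² = 0.111527 (the z-rotation phases have unit modulus)

P=0.1115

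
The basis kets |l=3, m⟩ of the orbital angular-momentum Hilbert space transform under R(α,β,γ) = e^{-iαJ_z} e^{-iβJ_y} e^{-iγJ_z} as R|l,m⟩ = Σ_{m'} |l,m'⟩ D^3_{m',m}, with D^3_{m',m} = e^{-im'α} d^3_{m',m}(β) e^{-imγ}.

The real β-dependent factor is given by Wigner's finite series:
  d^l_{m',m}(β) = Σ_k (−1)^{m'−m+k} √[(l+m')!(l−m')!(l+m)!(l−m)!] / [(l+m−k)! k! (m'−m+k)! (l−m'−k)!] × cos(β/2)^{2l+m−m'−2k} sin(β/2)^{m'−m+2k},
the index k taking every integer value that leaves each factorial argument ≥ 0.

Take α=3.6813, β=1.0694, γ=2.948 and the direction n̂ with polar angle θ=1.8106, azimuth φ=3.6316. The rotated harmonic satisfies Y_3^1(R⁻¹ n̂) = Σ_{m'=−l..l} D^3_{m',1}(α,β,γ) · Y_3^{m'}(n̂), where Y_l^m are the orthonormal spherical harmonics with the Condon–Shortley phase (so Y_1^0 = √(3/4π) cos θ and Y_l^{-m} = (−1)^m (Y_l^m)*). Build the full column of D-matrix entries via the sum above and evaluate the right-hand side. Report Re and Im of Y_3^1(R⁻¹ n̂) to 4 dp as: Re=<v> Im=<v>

Need the full column D^3_{m',1} for m'=−3..3 at α=3.6813, β=1.0694, γ=2.948.
cos(β/2)=0.860422, sin(β/2)=0.509583
d^3_{-3,1}: single k=4 term ⇒ +0.193343;  D = -0.046318+0.187713i
d^3_{-2,1}: k∈[3..4] ⇒ +0.533100 -0.093494 = +0.439605;  D = -0.128983-0.420257i
d^3_{-1,1}: k∈[2..4] ⇒ +0.853938 -0.399367 +0.017510 = +0.472081;  D = +0.350742+0.315976i
d^3_{0,1}: k∈[1..3] ⇒ +0.832457 -0.875972 +0.102418 = +0.058903;  D = -0.057803-0.011332i
d^3_{1,1}: k∈[0..2] ⇒ +0.405759 -1.138583 +0.299525 = -0.433300;  D = -0.407604+0.146995i
d^3_{2,1}: k∈[0..1] ⇒ -0.759926 +0.533100 = -0.226826;  D = +0.143502-0.175662i
d^3_{3,1}: single k=0 term ⇒ +0.551214;  D = +0.079792-0.545409i
Y_3^{m'}(θ=1.8106,φ=3.6316) and Σ D·Y over m':
  (-0.0463+0.1877i)·(-0.0385+0.3805i)  (-0.1290-0.4203i)·(-0.1276+0.1902i)  (+0.3507+0.3160i)·(+0.1989-0.1061i)  (-0.0578-0.0113i)·(+0.2409+0.0000i)  (-0.4076+0.1470i)·(-0.1989-0.1061i)  (+0.1435-0.1757i)·(-0.1276-0.1902i)  (+0.0798-0.5454i)·(+0.0385+0.3805i)
Y_3^1(R⁻¹ n̂) = +0.371614+0.045631i

Re=0.3716 Im=0.0456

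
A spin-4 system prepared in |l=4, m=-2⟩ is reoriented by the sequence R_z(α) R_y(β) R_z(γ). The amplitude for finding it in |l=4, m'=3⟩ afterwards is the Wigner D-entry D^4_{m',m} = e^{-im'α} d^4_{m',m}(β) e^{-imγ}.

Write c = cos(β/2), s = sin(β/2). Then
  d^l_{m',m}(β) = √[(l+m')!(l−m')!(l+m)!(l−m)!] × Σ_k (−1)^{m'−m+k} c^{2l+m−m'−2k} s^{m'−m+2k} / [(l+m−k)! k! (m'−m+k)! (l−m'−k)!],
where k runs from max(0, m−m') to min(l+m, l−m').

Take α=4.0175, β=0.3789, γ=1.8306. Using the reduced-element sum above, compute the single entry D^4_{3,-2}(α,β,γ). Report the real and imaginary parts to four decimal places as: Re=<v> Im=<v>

D^4_{3,-2}(4.0175,0.3789,1.8306) = e^{-i·3·4.0175}·d^4_{3,-2}(0.3789)·e^{-i·-2·1.8306}. Compute d first:
Half-angle: c=0.982108, s=0.188319. N=√(5040·1·2·720)=2693.993318
k: max(0,(-2)−(3))=0 … min(4+(-2),4−(3))=1
  k=0: (−1)^5·2693.9933/(240)·0.9821^3·0.1883^5 = -0.002518
  k=1: (−1)^6·2693.9933/(720)·0.9821^1·0.1883^7 = +0.000031
d^4_{3,-2}(0.3789) = -0.002518 +0.000031 = -0.002488
D = (+0.870848+0.491552i)·(-0.002488)·(-0.868014-0.496539i) = +0.001273+0.002137i

Re=0.0013 Im=0.0021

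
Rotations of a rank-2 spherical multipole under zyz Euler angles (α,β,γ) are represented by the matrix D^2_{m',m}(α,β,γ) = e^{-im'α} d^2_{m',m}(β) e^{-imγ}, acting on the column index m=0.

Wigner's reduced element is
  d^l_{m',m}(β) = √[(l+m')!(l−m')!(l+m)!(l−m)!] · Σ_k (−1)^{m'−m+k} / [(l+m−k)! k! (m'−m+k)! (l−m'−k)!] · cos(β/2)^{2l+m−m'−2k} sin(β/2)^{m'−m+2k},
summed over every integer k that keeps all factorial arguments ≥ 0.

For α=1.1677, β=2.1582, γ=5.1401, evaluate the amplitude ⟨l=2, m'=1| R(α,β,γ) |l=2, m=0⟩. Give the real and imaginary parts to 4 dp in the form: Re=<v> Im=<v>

First d^2_{1,0}(β=2.1582), then the phase factors e^{-i(1)α} and e^{-i(0)γ}:
Half-angle: c=0.472122, s=0.881533. N=√(6·1·2·2)=4.898979
k: max(0,(0)−(1))=0 … min(2+(0),2−(1))=1
  k=0: (−1)^1·4.8990/(2)·0.4721^3·0.8815^1 = -0.227236
  k=1: (−1)^2·4.8990/(2)·0.4721^1·0.8815^3 = +0.792220
d^2_{1,0}(2.1582) = -0.227236 +0.792220 = +0.564984
D = (+0.392268-0.919851i)·(+0.564984)·(+1.000000+0.000000i) = +0.221625-0.519701i

Re=0.2216 Im=-0.5197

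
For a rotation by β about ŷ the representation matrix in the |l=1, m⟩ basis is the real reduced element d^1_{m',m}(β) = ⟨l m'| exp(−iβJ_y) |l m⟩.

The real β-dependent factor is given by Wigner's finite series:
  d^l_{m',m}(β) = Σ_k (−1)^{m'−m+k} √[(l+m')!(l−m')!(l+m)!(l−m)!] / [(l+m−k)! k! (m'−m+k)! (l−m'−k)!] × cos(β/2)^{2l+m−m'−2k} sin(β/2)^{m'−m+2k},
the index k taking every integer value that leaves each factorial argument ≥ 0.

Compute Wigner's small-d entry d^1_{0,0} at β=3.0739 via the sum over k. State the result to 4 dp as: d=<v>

d=-0.9977

d^1_{0,0}(β=3.0739) via Wigner's sum:
With c≡cos(β/2)=0.033840 and s≡sin(β/2)=0.999427, N=[1·1·1·1]^{1/2}=1.000000
Admissible k: 0..1 (factorial args all ≥0)
  k=0: (−1)^0·1.0000/(1)·0.0338^2·0.9994^0 = +0.001145
  k=1: (−1)^1·1.0000/(1)·0.0338^0·0.9994^2 = -0.998855
d^1_{0,0}(3.0739) = +0.001145 -0.998855 = -0.997710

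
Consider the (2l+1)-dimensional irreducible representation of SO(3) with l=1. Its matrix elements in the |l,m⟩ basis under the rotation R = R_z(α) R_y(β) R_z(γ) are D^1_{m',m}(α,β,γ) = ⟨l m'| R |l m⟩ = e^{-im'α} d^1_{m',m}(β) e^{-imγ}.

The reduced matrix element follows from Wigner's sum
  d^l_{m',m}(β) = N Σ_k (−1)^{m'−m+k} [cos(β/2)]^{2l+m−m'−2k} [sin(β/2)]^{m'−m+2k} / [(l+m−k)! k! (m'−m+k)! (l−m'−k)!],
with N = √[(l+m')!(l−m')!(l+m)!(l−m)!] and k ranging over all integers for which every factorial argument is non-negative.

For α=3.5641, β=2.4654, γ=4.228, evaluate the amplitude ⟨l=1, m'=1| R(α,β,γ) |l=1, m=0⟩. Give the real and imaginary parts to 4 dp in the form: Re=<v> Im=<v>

Re=0.4036 Im=-0.1815

First d^1_{1,0}(β=2.4654), then the phase factors e^{-i(1)α} and e^{-i(0)γ}:
Half-angle: c=0.331692, s=0.943388. N=√(2·1·1·1)=1.414214
Admissible k: 0..0 (factorial args all ≥0)
  k=0: (−1)^1·1.4142/(1)·0.3317^1·0.9434^1 = -0.442527
d^1_{1,0}(2.4654) = -0.442527
Phases: e^{-i·(1)·3.5641}=-0.912064+0.410049i, e^{-i·(0)·4.228}=+1.000000+0.000000i ⇒ D=+0.403613-0.181458i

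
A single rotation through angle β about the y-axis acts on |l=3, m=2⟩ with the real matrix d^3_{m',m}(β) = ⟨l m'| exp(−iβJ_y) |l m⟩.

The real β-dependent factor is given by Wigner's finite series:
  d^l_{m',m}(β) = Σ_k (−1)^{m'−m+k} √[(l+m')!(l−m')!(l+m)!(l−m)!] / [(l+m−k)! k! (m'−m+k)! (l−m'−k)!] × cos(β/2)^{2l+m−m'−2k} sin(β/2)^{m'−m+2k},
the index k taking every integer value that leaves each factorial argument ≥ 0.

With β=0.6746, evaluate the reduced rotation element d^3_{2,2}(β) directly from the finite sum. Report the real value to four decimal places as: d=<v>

d=0.2719

d^3_{2,2}(β=0.6746) via Wigner's sum:
c=cos(0.6746/2)=0.943652, s=sin(0.6746/2)=0.330940; N=√[120·1·120·1]=120.000000
The bounds max(0,m−m')=0 and min(l+m,l−m')=1 give 2 terms
  k=0: (−1)^0·120.0000/(120)·0.9437^6·0.3309^0 = +0.706106
  k=1: (−1)^1·120.0000/(24)·0.9437^4·0.3309^2 = -0.434227
d^3_{2,2}(0.6746) = +0.706106 -0.434227 = +0.271880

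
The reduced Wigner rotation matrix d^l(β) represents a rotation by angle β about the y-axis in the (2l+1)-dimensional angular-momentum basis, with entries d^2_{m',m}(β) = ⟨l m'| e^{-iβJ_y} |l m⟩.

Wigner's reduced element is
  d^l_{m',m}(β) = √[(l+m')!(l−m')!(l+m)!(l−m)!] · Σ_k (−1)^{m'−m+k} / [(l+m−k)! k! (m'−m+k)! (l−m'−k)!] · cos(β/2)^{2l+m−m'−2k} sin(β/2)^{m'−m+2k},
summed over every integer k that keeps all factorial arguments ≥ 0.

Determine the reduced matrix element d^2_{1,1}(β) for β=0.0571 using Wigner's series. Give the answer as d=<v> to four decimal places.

d=0.9959

d^2_{1,1}(β=0.0571) via Wigner's sum:
Half-angle: c=0.999592, s=0.028546. N=√(6·1·6·1)=6.000000
k: max(0,(1)−(1))=0 … min(2+(1),2−(1))=1
  k=0: (−1)^0·6.0000/(6)·0.9996^4·0.0285^0 = +0.998371
  k=1: (−1)^1·6.0000/(2)·0.9996^2·0.0285^2 = -0.002443
d^2_{1,1}(0.0571) = +0.998371 -0.002443 = +0.995928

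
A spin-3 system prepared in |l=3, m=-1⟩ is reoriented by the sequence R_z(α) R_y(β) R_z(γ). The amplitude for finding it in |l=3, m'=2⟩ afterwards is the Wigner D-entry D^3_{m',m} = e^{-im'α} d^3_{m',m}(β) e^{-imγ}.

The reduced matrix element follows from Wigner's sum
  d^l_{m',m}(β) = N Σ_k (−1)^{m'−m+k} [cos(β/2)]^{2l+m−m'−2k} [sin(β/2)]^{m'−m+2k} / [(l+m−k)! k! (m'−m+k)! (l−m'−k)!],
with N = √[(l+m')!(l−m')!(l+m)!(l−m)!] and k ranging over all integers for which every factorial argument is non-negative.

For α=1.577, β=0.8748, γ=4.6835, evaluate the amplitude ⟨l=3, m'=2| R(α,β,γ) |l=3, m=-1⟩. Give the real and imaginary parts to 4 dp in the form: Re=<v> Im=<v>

Re=-0.0131 Im=-0.3180

D^3_{2,-1}(1.577,0.8748,4.6835) = e^{-i·2·1.577}·d^3_{2,-1}(0.8748)·e^{-i·-1·4.6835}. Compute d first:
Half-angle: c=0.905856, s=0.423586. N=√(120·1·2·24)=75.894664
The bounds max(0,m−m')=0 and min(l+m,l−m')=1 give 2 terms
  k=0: (−1)^3·75.8947/(12)·0.9059^3·0.4236^3 = -0.357299
  k=1: (−1)^4·75.8947/(24)·0.9059^1·0.4236^5 = +0.039063
d^3_{2,-1}(0.8748) = -0.357299 +0.039063 = -0.318236
D = (-0.999923+0.012407i)·(-0.318236)·(-0.028885-0.999583i) = -0.013138-0.317964i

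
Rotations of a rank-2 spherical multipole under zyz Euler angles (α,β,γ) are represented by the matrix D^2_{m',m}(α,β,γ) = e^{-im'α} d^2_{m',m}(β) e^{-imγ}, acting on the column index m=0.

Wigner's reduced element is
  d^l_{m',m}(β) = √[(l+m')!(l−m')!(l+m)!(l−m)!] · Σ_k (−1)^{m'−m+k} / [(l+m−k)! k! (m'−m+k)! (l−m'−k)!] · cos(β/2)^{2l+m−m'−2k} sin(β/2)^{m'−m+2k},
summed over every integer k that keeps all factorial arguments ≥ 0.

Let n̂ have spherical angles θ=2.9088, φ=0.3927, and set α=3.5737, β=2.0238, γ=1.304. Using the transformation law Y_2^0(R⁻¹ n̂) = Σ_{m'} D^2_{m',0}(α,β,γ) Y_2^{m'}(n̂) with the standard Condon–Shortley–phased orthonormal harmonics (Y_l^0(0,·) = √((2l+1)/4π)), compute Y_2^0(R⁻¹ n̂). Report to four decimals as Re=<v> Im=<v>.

Need the full column D^2_{m',0} for m'=−2..2 at α=3.5737, β=2.0238, γ=1.304.
cos(β/2)=0.530251, sin(β/2)=0.847841
d^2_{-2,0}: single k=2 term ⇒ +0.495070;  D = +0.321418+0.376543i
d^2_{-1,0}: k∈[1..2] ⇒ +0.309624 -0.791589 = -0.481966;  D = +0.437666+0.201840i
d^2_{0,0}: k∈[0..2] ⇒ +0.079054 -0.808447 +0.516722 = -0.212670;  D = -0.212670+0.000000i
d^2_{1,0}: k∈[0..1] ⇒ -0.309624 +0.791589 = +0.481966;  D = -0.437666+0.201840i
d^2_{2,0}: single k=0 term ⇒ +0.495070;  D = +0.321418-0.376543i
Y_2^{m'}(θ=2.9088,φ=0.3927) and Σ D·Y over m':
  (+0.3214+0.3765i)·(+0.0145-0.0145i)  (+0.4377+0.2018i)·(-0.1602+0.0664i)  (-0.2127+0.0000i)·(+0.5804+0.0000i)  (-0.4377+0.2018i)·(+0.1602+0.0664i)  (+0.3214-0.3765i)·(+0.0145+0.0145i)
Y_2^0(R⁻¹ n̂) = -0.270179+0.000000i

Re=-0.2702 Im=0.0000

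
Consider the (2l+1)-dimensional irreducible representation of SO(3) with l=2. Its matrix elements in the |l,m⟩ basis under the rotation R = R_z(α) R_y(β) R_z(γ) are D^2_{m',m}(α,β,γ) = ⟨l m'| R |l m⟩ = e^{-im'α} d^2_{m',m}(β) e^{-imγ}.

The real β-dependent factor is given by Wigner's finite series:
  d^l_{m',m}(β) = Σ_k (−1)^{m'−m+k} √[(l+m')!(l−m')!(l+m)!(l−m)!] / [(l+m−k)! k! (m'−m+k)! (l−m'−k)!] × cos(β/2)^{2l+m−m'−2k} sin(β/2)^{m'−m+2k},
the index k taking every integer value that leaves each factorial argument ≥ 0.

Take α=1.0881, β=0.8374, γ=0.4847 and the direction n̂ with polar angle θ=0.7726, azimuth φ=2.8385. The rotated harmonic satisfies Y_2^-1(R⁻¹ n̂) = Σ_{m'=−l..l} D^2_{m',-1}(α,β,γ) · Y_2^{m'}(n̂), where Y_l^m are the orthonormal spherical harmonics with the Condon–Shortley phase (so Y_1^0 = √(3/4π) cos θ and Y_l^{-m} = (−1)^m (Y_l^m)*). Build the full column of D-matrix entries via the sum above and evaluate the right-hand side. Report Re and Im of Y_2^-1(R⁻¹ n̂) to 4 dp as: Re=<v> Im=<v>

Re=-0.0671 Im=-0.2672

Need the full column D^2_{m',-1} for m'=−2..2 at α=1.0881, β=0.8374, γ=0.4847.
cos(β/2)=0.913618, sin(β/2)=0.406573
d^2_{-2,-1}: single k=1 term ⇒ +0.620102;  D = -0.549829+0.286731i
d^2_{-1,-1}: k∈[0..1] ⇒ +0.696721 -0.413931 = +0.282790;  D = -0.000567+0.282790i
d^2_{0,-1}: k∈[0..1] ⇒ -0.759466 +0.150403 = -0.609063;  D = -0.538908-0.283789i
d^2_{1,-1}: k∈[0..1] ⇒ +0.413931 -0.027325 = +0.386606;  D = +0.318336-0.219378i
d^2_{2,-1}: single k=0 term ⇒ -0.122803;  D = +0.014787+0.121910i
Y_2^{m'}(θ=0.7726,φ=2.8385) and Σ D·Y over m':
  (-0.5498+0.2867i)·(+0.1547+0.1072i)  (-0.0006+0.2828i)·(-0.3685-0.1153i)  (-0.5389-0.2838i)·(+0.1698+0.0000i)  (+0.3183-0.2194i)·(+0.3685-0.1153i)  (+0.0148+0.1219i)·(+0.1547-0.1072i)
Y_2^-1(R⁻¹ n̂) = -0.067093-0.267222i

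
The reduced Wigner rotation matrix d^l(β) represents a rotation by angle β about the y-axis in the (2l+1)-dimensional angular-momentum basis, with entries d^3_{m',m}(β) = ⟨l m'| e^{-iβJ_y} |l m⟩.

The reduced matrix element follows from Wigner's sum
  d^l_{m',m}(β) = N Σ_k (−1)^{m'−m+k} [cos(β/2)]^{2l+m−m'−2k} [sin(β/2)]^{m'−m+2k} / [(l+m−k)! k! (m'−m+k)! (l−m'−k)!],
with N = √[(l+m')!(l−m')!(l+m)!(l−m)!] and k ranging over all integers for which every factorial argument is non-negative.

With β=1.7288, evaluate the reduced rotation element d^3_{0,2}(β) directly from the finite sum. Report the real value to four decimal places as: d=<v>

d=-0.2101

d^3_{0,2}(β=1.7288) via Wigner's sum:
With c≡cos(β/2)=0.649097 and s≡sin(β/2)=0.760706, N=[6·6·120·1]^{1/2}=65.726707
k: max(0,(2)−(0))=2 … min(3+(2),3−(0))=3
  k=2: (−1)^0·65.7267/(12)·0.6491^4·0.7607^2 = +0.562641
  k=3: (−1)^1·65.7267/(12)·0.6491^2·0.7607^4 = -0.772764
d^3_{0,2}(1.7288) = +0.562641 -0.772764 = -0.210122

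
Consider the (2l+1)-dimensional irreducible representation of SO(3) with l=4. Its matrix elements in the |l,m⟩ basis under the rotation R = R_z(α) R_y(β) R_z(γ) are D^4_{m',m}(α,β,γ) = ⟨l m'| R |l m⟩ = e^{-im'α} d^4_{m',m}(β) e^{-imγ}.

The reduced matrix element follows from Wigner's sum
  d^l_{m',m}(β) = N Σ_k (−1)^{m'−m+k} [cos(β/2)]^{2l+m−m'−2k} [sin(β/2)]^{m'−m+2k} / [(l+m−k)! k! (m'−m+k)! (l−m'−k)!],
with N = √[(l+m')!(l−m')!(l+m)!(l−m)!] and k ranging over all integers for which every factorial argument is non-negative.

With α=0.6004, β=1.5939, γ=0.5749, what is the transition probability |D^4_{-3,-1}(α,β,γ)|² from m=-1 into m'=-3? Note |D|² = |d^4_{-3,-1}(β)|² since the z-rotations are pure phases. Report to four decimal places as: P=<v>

First d^4_{-3,-1}(β=1.5939), then the phase factors e^{-i(-3)α} and e^{-i(-1)γ}:
With c≡cos(β/2)=0.698891 and s≡sin(β/2)=0.715228, N=[1·5040·6·120]^{1/2}=1904.940944
k: max(0,(-1)−(-3))=2 … min(4+(-1),4−(-3))=3
  k=2: (−1)^0·1904.9409/(240)·0.6989^6·0.7152^2 = +0.473170
  k=3: (−1)^1·1904.9409/(144)·0.6989^4·0.7152^4 = -0.825915
d^4_{-3,-1}(1.5939) = +0.473170 -0.825915 = -0.352745
|D^4_{-3,-1}|² = |d^4_{-3,-1}(β)|² = (-0.352745)² = 0.124429 (the z-rotation phases have unit modulus)

P=0.1244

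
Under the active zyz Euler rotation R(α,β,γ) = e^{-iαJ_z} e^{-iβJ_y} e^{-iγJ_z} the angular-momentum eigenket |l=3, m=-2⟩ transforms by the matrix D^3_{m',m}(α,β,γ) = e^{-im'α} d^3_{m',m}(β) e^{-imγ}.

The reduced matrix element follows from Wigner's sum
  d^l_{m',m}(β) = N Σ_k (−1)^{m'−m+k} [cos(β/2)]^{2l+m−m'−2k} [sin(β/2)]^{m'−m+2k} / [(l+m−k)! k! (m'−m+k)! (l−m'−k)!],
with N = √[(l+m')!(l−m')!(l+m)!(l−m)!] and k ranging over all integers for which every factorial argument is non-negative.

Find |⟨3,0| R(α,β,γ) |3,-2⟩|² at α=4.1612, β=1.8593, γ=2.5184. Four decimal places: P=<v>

Split into d^3_{0,-2}(β=1.8593) × two z-phases.
With c≡cos(β/2)=0.598115 and s≡sin(β/2)=0.801411, N=[6·6·1·120]^{1/2}=65.726707
k∈{0,1} keeps every argument non-negative
  k=0: (−1)^2·65.7267/(12)·0.5981^4·0.8014^2 = +0.450203
  k=1: (−1)^3·65.7267/(12)·0.5981^2·0.8014^4 = -0.808258
d^3_{0,-2}(1.8593) = +0.450203 -0.808258 = -0.358055
|D^3_{0,-2}|² = |d^3_{0,-2}(β)|² = (-0.358055)² = 0.128203 (the z-rotation phases have unit modulus)

P=0.1282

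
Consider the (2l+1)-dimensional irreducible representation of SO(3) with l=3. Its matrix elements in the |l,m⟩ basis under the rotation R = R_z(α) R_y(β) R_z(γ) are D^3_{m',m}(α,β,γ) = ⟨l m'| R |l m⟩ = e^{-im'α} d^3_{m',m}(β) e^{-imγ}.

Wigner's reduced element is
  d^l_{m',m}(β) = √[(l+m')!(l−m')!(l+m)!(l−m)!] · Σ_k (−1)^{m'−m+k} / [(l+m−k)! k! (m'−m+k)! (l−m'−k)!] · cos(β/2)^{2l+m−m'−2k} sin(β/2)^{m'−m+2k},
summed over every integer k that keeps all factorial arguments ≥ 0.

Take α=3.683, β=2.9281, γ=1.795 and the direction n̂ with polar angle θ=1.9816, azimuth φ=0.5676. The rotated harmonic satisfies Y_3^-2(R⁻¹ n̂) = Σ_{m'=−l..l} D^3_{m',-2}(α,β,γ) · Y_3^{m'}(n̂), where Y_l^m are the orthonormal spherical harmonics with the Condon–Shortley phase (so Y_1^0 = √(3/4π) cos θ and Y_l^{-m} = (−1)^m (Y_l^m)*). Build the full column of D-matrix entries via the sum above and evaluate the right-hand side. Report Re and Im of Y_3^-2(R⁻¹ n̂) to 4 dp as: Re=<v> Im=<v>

Re=-0.1694 Im=-0.0919

Need the full column D^3_{m',-2} for m'=−3..3 at α=3.683, β=2.9281, γ=1.795.
cos(β/2)=0.106544, sin(β/2)=0.994308
d^3_{-3,-2}: single k=1 term ⇒ +0.000033;  D = -0.000016+0.000029i
d^3_{-2,-2}: k∈[0..1] ⇒ +0.000001 -0.000637 = -0.000636;  D = +0.000025+0.000635i
d^3_{-1,-2}: k∈[0..1] ⇒ -0.000043 +0.007519 = +0.007476;  D = +0.004103+0.006249i
d^3_{0,-2}: k∈[0..1] ⇒ +0.000698 -0.060772 = -0.060074;  D = +0.054135+0.026044i
d^3_{1,-2}: k∈[0..1] ⇒ -0.007519 +0.327441 = +0.319921;  D = +0.318539-0.029710i
d^3_{2,-2}: k∈[0..1] ⇒ +0.055477 -0.966330 = -0.910854;  D = +0.733623-0.539863i
d^3_{3,-2}: single k=0 term ⇒ -0.253634;  D = -0.097596+0.234105i
Y_3^{m'}(θ=1.9816,φ=0.5676) and Σ D·Y over m':
  (-0.0000+0.0000i)·(-0.0423-0.3187i)  (+0.0000+0.0006i)·(-0.1447+0.3110i)  (+0.0041+0.0062i)·(-0.0506+0.0323i)  (+0.0541+0.0260i)·(+0.3282+0.0000i)  (+0.3185-0.0297i)·(+0.0506+0.0323i)  (+0.7336-0.5399i)·(-0.1447-0.3110i)  (-0.0976+0.2341i)·(+0.0423-0.3187i)
Y_3^-2(R⁻¹ n̂) = -0.169355-0.091945i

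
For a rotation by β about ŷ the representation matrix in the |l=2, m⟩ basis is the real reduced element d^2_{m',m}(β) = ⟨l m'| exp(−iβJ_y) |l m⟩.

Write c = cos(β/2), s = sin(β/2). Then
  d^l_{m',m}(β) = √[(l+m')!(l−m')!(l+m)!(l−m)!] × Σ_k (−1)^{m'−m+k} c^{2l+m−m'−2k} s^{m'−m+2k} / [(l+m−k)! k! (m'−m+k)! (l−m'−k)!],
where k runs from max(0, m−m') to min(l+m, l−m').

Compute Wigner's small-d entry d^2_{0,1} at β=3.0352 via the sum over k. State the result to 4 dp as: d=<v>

d=-0.1293

d^2_{0,1}(β=3.0352) via Wigner's sum:
c=cos(3.0352/2)=0.053171, s=sin(3.0352/2)=0.998585; N=√[2·2·6·1]=4.898979
k: max(0,(1)−(0))=1 … min(2+(1),2−(0))=2
  k=1: (−1)^0·4.8990/(2)·0.0532^3·0.9986^1 = +0.000368
  k=2: (−1)^1·4.8990/(2)·0.0532^1·0.9986^3 = -0.129690
d^2_{0,1}(3.0352) = +0.000368 -0.129690 = -0.129323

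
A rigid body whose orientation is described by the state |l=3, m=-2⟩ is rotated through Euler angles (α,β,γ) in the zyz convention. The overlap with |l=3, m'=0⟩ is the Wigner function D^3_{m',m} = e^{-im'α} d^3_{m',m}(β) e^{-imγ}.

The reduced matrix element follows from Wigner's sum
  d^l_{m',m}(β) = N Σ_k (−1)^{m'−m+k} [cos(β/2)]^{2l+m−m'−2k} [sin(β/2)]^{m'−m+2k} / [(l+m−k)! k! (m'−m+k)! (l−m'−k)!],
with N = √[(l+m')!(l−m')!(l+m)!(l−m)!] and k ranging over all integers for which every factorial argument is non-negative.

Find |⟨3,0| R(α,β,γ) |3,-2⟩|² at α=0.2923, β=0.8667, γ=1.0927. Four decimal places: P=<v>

First d^3_{0,-2}(β=0.8667), then the phase factors e^{-i(0)α} and e^{-i(-2)γ}:
c=cos(0.8667/2)=0.907564, s=sin(0.8667/2)=0.419913; N=√[6·6·1·120]=65.726707
k: max(0,(-2)−(0))=0 … min(3+(-2),3−(0))=1
  k=0: (−1)^2·65.7267/(12)·0.9076^4·0.4199^2 = +0.655224
  k=1: (−1)^3·65.7267/(12)·0.9076^2·0.4199^4 = -0.140267
d^3_{0,-2}(0.8667) = +0.655224 -0.140267 = +0.514957
|D^3_{0,-2}|² = |d^3_{0,-2}(β)|² = (+0.514957)² = 0.265181 (the z-rotation phases have unit modulus)

P=0.2652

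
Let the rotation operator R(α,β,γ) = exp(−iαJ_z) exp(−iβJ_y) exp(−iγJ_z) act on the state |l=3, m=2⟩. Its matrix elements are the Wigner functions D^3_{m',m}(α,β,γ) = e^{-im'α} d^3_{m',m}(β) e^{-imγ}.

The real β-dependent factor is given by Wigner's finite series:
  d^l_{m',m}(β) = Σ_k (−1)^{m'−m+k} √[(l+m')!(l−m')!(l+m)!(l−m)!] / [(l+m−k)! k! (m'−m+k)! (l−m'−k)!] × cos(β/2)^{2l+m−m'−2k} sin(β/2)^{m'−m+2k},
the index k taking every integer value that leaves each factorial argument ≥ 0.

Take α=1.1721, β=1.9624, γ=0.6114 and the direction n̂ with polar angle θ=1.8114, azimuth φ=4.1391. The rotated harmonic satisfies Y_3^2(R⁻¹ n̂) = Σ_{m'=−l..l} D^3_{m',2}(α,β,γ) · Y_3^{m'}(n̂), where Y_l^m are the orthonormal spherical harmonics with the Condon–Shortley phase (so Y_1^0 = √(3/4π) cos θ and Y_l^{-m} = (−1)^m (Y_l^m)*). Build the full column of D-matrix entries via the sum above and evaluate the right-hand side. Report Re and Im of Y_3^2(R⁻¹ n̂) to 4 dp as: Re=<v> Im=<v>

Need the full column D^3_{m',2} for m'=−3..3 at α=1.1721, β=1.9624, γ=0.6114.
cos(β/2)=0.556026, sin(β/2)=0.831165
d^3_{-3,2}: single k=5 term ⇒ +0.540265;  D = -0.357340+0.405210i
d^3_{-2,2}: k∈[4..5] ⇒ +0.737749 -0.329704 = +0.408046;  D = +0.177264+0.367531i
d^3_{-1,2}: k∈[3..4] ⇒ +0.624276 -0.697480 = -0.073204;  D = -0.073110+0.003710i
d^3_{0,2}: k∈[2..3] ⇒ +0.361672 -0.808164 = -0.446493;  D = -0.152261+0.419729i
d^3_{1,2}: k∈[1..2] ⇒ +0.139689 -0.624276 = -0.484587;  D = +0.355657+0.329139i
d^3_{2,2}: k∈[0..1] ⇒ +0.029551 -0.330159 = -0.300609;  D = +0.273816-0.124059i
d^3_{3,2}: single k=0 term ⇒ -0.108202;  D = -0.002890-0.108164i
Y_3^{m'}(θ=1.8114,φ=4.1391) and Σ D·Y over m':
  (-0.3573+0.4052i)·(+0.3780+0.0568i)  (+0.1773+0.3675i)·(+0.0945+0.2093i)  (-0.0731+0.0037i)·(+0.1219-0.1888i)  (-0.1523+0.4197i)·(+0.2415+0.0000i)  (+0.3557+0.3291i)·(-0.1219-0.1888i)  (+0.2738-0.1241i)·(+0.0945-0.2093i)  (-0.0029-0.1082i)·(-0.3780+0.0568i)
Y_3^2(R⁻¹ n̂) = -0.237285+0.184743i

Re=-0.2373 Im=0.1847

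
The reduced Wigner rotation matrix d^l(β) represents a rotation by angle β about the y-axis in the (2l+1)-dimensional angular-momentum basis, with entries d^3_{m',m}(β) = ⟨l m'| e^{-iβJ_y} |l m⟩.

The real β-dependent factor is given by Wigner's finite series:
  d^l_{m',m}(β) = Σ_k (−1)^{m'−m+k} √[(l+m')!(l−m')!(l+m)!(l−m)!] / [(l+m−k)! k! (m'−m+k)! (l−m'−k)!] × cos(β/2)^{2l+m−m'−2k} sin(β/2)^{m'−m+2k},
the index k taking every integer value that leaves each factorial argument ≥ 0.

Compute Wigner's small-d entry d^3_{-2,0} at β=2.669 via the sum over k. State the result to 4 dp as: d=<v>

d=-0.2526

d^3_{-2,0}(β=2.669) via Wigner's sum:
With c≡cos(β/2)=0.234103 and s≡sin(β/2)=0.972212, N=[1·120·6·6]^{1/2}=65.726707
k∈{2,3} keeps every argument non-negative
  k=2: (−1)^0·65.7267/(12)·0.2341^4·0.9722^2 = +0.015549
  k=3: (−1)^1·65.7267/(12)·0.2341^2·0.9722^4 = -0.268176
d^3_{-2,0}(2.669) = +0.015549 -0.268176 = -0.252626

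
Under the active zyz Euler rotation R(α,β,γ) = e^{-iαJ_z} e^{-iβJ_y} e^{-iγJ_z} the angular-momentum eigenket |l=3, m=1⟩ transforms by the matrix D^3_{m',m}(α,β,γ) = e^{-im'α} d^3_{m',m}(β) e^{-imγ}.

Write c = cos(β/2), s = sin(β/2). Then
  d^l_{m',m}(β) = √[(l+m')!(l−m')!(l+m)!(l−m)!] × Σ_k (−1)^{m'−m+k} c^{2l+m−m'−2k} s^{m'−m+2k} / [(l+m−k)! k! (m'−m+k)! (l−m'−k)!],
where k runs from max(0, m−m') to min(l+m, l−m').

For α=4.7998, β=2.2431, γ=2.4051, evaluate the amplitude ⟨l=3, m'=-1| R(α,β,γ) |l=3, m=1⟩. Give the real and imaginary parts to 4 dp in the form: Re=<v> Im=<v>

Re=0.2099 Im=-0.1943

D^3_{-1,1}(4.7998,2.2431,2.4051) = e^{-i·-1·4.7998}·d^3_{-1,1}(2.2431)·e^{-i·1·2.4051}. Compute d first:
Half-angle: c=0.434287, s=0.900775. N=√(2·24·24·2)=48.000000
The bounds max(0,m−m')=2 and min(l+m,l−m')=4 give 3 terms
  k=2: (−1)^0·48.0000/(8)·0.4343^4·0.9008^2 = +0.173177
  k=3: (−1)^1·48.0000/(6)·0.4343^2·0.9008^4 = -0.993363
  k=4: (−1)^2·48.0000/(48)·0.4343^0·0.9008^6 = +0.534192
d^3_{-1,1}(2.2431) = +0.173177 -0.993363 +0.534192 = -0.285994
Attach z-rotation phases: D = e^{-i(-1)(4.7998)}·(-0.285994)·e^{-i(1)(2.4051)} = +0.209864-0.194294i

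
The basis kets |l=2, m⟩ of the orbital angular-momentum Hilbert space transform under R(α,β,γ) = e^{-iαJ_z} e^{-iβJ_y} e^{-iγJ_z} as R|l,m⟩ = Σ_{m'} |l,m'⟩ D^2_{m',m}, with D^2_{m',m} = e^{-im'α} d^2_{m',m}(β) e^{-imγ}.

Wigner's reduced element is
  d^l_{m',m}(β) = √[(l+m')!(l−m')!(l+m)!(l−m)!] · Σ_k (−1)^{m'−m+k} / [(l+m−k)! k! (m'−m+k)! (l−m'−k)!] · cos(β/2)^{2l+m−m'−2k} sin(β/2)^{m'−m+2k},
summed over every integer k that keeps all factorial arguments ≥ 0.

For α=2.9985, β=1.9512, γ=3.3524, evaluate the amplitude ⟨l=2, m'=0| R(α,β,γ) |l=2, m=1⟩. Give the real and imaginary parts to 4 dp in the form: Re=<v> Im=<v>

Re=0.4129 Im=-0.0884

D^2_{0,1}(2.9985,1.9512,3.3524) = e^{-i·0·2.9985}·d^2_{0,1}(1.9512)·e^{-i·1·3.3524}. Compute d first:
With c≡cos(β/2)=0.560671 and s≡sin(β/2)=0.828038, N=[2·2·6·1]^{1/2}=4.898979
Admissible k: 1..2 (factorial args all ≥0)
  k=1: (−1)^0·4.8990/(2)·0.5607^3·0.8280^1 = +0.357480
  k=2: (−1)^1·4.8990/(2)·0.5607^1·0.8280^3 = -0.779714
d^2_{0,1}(1.9512) = +0.357480 -0.779714 = -0.422235
Attach z-rotation phases: D = e^{-i(0)(2.9985)}·(-0.422235)·e^{-i(1)(3.3524)} = +0.412887-0.088352i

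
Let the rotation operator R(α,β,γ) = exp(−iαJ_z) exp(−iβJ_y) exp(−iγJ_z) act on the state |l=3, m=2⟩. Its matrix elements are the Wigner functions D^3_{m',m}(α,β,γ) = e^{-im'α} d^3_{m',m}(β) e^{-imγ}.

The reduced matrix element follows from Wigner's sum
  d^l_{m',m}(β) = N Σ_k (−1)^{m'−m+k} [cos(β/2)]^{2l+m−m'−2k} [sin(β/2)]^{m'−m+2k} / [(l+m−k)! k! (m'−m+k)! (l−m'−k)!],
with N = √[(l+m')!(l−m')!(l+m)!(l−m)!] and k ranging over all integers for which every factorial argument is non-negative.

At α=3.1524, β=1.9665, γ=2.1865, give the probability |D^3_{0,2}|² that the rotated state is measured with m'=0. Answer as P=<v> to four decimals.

P=0.2020

D^3_{0,2}(3.1524,1.9665,2.1865) = e^{-i·0·3.1524}·d^3_{0,2}(1.9665)·e^{-i·2·2.1865}. Compute d first:
c=cos(1.9665/2)=0.554320, s=sin(1.9665/2)=0.832303; N=√[6·6·120·1]=65.726707
Admissible k: 2..3 (factorial args all ≥0)
  k=2: (−1)^0·65.7267/(12)·0.5543^4·0.8323^2 = +0.358235
  k=3: (−1)^1·65.7267/(12)·0.5543^2·0.8323^4 = -0.807624
d^3_{0,2}(1.9665) = +0.358235 -0.807624 = -0.449389
|D^3_{0,2}|² = |d^3_{0,2}(β)|² = (-0.449389)² = 0.201950 (the z-rotation phases have unit modulus)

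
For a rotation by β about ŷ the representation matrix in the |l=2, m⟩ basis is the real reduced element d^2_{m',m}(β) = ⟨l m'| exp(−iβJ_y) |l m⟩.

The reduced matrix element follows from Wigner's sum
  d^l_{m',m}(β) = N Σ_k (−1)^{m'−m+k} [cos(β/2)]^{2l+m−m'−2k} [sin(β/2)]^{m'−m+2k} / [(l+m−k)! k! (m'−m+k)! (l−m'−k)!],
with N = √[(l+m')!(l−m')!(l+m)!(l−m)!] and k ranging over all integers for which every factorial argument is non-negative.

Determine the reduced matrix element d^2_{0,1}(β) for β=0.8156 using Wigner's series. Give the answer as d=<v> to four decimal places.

d=0.6113

d^2_{0,1}(β=0.8156) via Wigner's sum:
Half-angle: c=0.917996, s=0.396591. N=√(2·2·6·1)=4.898979
k∈{1,2} keeps every argument non-negative
  k=1: (−1)^0·4.8990/(2)·0.9180^3·0.3966^1 = +0.751519
  k=2: (−1)^1·4.8990/(2)·0.9180^1·0.3966^3 = -0.140263
d^2_{0,1}(0.8156) = +0.751519 -0.140263 = +0.611256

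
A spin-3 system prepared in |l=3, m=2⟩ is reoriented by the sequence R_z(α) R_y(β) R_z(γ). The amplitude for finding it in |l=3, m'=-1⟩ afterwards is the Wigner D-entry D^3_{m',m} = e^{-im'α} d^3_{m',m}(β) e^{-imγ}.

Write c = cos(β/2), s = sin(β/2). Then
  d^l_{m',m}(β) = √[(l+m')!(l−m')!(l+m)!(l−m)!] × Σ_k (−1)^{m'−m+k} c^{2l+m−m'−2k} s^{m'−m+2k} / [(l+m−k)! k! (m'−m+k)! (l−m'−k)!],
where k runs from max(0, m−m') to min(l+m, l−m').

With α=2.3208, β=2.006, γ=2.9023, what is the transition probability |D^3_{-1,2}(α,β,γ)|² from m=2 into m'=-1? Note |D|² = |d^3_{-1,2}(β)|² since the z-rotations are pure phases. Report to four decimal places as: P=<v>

P=0.0182

Split into d^3_{-1,2}(β=2.006) × two z-phases.
Half-angle: c=0.537775, s=0.843088. N=√(2·24·120·1)=75.894664
Admissible k: 3..4 (factorial args all ≥0)
  k=3: (−1)^0·75.8947/(12)·0.5378^3·0.8431^3 = +0.589457
  k=4: (−1)^1·75.8947/(24)·0.5378^1·0.8431^5 = -0.724379
d^3_{-1,2}(2.006) = +0.589457 -0.724379 = -0.134922
|D^3_{-1,2}|² = |d^3_{-1,2}(β)|² = (-0.134922)² = 0.018204 (the z-rotation phases have unit modulus)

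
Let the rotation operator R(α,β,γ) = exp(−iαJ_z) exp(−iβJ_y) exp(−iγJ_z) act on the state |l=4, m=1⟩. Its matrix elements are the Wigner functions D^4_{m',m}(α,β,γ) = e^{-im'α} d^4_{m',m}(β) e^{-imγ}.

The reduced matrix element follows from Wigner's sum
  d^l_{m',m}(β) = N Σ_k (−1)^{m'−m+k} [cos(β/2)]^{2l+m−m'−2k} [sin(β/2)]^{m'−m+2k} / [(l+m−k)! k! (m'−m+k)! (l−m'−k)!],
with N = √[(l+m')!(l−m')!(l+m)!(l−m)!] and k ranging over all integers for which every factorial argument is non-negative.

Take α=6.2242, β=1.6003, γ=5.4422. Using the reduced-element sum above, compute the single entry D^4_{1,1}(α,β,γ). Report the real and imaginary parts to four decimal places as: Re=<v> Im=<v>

Re=0.2382 Im=0.3001

First d^4_{1,1}(β=1.6003), then the phase factors e^{-i(1)α} and e^{-i(1)γ}:
c=cos(1.6003/2)=0.696599, s=sin(1.6003/2)=0.717461; N=√[120·6·120·6]=720.000000
k: max(0,(1)−(1))=0 … min(4+(1),4−(1))=3
  k=0: (−1)^0·720.0000/(720)·0.6966^8·0.7175^0 = +0.055445
  k=1: (−1)^1·720.0000/(48)·0.6966^6·0.7175^2 = -0.882236
  k=2: (−1)^2·720.0000/(24)·0.6966^4·0.7175^4 = +1.871738
  k=3: (−1)^3·720.0000/(72)·0.6966^2·0.7175^6 = -0.661842
d^4_{1,1}(1.6003) = +0.055445 -0.882236 +1.871738 -0.661842 = +0.383105
Phases: e^{-i·(1)·6.2242}=+0.998261+0.058951i, e^{-i·(1)·5.4422}=+0.666729+0.745300i ⇒ D=+0.238151+0.300090i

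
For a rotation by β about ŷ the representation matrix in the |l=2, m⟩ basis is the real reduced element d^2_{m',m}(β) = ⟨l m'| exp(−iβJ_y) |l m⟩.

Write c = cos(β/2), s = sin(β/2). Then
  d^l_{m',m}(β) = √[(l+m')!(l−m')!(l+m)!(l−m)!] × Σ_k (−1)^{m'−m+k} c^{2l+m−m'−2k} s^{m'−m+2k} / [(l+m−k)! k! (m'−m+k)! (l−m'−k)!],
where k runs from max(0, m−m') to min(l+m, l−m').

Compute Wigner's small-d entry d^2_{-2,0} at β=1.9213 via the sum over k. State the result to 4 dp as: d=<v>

d^2_{-2,0}(β=1.9213) via Wigner's sum:
c=cos(1.9213/2)=0.572987, s=sin(1.9213/2)=0.819564; N=√[1·24·2·2]=9.797959
The bounds max(0,m−m')=2 and min(l+m,l−m')=2 give 1 term
  k=2: (−1)^0·9.7980/(4)·0.5730^2·0.8196^2 = +0.540172
d^2_{-2,0}(1.9213) = +0.540172

d=0.5402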